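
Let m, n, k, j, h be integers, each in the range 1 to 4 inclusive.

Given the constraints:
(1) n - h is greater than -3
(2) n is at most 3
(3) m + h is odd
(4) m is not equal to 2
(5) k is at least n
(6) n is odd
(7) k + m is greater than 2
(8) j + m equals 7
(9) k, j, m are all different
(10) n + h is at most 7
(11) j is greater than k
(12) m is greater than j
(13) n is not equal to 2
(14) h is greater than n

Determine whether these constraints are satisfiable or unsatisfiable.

Satisfiable

Take m = 4, n = 1, k = 1, j = 3, h = 3. Then constraint 1: n - h = -2; constraint 7: k + m = 5; constraint 8: j + m = 7, and every other listed constraint is also met.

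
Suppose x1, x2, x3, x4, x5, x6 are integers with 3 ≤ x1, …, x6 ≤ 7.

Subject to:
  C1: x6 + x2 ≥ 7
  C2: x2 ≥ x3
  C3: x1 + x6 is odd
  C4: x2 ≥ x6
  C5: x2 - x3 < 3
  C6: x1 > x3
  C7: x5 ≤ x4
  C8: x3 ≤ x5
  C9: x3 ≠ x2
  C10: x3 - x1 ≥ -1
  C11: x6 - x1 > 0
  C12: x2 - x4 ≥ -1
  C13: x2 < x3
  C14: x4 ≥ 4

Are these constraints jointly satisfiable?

Constraints 4, 6, 11, and 13 give x3 < x1, x1 < x6, x6 ≤ x2, x2 < x3. Chaining: x3 < x1 < x6 ≤ x2 < x3, which forces x3 < x3 — impossible.

Unsatisfiable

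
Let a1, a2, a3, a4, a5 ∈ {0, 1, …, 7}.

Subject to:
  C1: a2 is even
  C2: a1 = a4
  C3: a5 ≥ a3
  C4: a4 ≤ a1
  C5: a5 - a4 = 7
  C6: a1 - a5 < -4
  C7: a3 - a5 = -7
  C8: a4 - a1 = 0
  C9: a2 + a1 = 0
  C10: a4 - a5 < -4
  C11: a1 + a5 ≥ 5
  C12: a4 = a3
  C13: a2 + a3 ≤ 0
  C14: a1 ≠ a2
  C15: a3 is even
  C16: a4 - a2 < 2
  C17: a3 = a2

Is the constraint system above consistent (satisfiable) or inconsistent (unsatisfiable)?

From constraints 2, 12, and 17, a1 = a4 = a3 = a2, so a1 = a2. But constraint 14 says a1 ≠ a2. Contradiction.

Unsatisfiable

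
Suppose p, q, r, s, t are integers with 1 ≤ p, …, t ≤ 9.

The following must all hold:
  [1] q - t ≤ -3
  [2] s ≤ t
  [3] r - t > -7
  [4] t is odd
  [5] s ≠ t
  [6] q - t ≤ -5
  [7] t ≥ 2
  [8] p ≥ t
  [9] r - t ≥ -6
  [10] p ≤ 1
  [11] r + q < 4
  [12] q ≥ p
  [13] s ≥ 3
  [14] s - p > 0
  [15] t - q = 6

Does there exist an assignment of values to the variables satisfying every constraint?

From constraints 2 and 13: t ≥ s and s ≥ 3, so t ≥ 3. From constraints 8 and 10: t ≤ p and p ≤ 1, so t ≤ 1. But 1 < 3, so no value of t works.

Unsatisfiable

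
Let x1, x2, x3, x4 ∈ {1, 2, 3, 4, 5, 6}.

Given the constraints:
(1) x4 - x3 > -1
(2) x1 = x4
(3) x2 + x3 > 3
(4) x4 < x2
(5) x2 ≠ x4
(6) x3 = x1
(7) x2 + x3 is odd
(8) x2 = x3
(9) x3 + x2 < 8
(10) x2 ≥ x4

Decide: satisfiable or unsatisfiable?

From constraints 2, 6, and 8, x2 = x3 = x1 = x4, so x2 = x4. But constraint 5 says x2 ≠ x4. Contradiction.

Unsatisfiable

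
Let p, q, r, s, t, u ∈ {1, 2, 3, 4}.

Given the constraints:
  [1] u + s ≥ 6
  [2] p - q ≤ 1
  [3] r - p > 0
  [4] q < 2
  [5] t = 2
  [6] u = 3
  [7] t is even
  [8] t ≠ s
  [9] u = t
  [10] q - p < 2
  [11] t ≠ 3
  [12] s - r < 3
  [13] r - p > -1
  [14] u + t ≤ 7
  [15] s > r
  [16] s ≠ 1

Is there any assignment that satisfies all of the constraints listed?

Constraint 6 fixes u = 3 and constraint 5 fixes t = 2, but constraint 9 requires u = t. Since 3 ≠ 2, contradiction.

Unsatisfiable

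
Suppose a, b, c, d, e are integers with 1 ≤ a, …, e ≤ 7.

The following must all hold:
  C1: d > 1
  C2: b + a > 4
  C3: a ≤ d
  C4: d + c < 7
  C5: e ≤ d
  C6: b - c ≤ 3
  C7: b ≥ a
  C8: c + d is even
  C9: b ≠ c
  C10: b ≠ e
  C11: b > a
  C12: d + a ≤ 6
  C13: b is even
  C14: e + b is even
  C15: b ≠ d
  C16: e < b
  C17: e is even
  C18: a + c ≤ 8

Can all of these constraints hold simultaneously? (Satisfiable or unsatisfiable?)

One satisfying assignment is a = 2, b = 4, c = 3, d = 3, e = 2.
For the less obvious constraints — constraint 2: b + a = 6; constraint 4: d + c = 6; constraint 6: b - c = 1 — and the others hold by inspection.

Satisfiable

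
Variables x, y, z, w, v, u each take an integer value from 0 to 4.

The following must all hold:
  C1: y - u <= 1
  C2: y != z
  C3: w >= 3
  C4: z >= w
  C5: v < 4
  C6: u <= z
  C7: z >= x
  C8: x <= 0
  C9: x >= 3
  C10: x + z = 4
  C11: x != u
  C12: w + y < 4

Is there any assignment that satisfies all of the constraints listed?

Unsatisfiable

From constraint 9: x ≥ 3. From constraints 3 and 4: z ≥ w ≥ 3. Hence x + z ≥ 6. But constraint 10 requires x + z = 4, and 4 < 6. Contradiction.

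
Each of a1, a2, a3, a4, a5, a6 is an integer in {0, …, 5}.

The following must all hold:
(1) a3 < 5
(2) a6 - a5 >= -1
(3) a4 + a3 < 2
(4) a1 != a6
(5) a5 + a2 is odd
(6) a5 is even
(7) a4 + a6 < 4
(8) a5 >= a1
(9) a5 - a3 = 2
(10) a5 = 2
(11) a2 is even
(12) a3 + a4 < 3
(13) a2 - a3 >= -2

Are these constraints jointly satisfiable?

Unsatisfiable

Constraint 6 makes a5 even and constraint 11 makes a2 even, so a5 + a2 must be even. Constraint 5 says a5 + a2 is odd — contradiction.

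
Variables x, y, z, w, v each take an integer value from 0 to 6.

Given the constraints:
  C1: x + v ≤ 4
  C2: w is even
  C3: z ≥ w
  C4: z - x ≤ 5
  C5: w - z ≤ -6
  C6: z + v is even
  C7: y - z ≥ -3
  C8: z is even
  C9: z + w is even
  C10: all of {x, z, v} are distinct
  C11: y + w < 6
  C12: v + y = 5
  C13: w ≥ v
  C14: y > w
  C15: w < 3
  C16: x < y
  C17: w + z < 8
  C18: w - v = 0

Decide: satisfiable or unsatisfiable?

Satisfiable

Setting (x, y, z, w, v) = (2, 5, 6, 0, 0) satisfies everything: constraint 1: x + v = 2; constraint 4: z - x = 4, and the others follow.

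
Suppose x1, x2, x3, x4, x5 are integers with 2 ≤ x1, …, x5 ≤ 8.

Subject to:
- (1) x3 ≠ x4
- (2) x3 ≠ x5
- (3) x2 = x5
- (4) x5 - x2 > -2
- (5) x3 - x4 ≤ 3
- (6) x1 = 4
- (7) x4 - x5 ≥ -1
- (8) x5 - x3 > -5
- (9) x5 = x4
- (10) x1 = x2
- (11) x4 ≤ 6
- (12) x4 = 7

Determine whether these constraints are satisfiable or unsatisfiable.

Constraint 6 fixes x1 = 4 and constraint 12 fixes x4 = 7. Constraints 3, 9, and 10 give x1 = x2 = x5 = x4, so x1 = x4. But 4 ≠ 7 — contradiction.

Unsatisfiable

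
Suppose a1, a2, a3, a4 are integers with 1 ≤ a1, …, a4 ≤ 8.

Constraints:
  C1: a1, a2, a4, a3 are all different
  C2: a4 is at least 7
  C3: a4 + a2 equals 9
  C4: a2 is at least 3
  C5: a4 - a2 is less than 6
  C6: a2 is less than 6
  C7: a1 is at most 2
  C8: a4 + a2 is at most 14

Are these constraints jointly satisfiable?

From constraint 2: a4 ≥ 7. From constraint 4: a2 ≥ 3. Hence a4 + a2 ≥ 10. But constraint 3 requires a4 + a2 = 9, and 9 < 10. Contradiction.

Unsatisfiable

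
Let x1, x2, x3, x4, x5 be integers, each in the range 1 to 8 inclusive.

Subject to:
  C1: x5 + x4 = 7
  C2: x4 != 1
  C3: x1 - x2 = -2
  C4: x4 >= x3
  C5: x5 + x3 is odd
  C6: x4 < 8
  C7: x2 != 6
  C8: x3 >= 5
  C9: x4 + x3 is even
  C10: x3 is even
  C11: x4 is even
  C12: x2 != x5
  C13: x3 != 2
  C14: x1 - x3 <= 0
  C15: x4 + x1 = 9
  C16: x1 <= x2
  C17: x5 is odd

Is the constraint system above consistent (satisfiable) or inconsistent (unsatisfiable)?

The assignment x1 = 3, x2 = 5, x3 = 6, x4 = 6, x5 = 1 works:
  constraint 1 holds since x5 + x4 = 7.
  constraint 3 holds since x1 - x2 = -2.
The rest check out directly.

Satisfiable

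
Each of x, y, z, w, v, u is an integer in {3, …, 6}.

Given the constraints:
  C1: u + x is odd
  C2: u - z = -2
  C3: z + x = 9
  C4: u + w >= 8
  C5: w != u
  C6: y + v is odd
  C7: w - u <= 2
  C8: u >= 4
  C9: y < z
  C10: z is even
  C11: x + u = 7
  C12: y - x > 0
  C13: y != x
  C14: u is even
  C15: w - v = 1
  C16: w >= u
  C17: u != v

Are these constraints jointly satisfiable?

Satisfiable

Setting (x, y, z, w, v, u) = (3, 4, 6, 6, 5, 4) satisfies everything: constraint 2: u - z = -2; constraint 3: z + x = 9; constraint 4: u + w = 10, and the others follow.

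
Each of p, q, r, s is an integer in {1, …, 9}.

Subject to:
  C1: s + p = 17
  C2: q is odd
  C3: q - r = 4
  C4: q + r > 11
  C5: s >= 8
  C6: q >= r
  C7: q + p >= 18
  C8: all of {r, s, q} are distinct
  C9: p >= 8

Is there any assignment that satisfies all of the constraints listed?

Take p = 9, q = 9, r = 5, s = 8. Then constraint 1: s + p = 17; constraint 3: q - r = 4, and every other listed constraint is also met.

Satisfiable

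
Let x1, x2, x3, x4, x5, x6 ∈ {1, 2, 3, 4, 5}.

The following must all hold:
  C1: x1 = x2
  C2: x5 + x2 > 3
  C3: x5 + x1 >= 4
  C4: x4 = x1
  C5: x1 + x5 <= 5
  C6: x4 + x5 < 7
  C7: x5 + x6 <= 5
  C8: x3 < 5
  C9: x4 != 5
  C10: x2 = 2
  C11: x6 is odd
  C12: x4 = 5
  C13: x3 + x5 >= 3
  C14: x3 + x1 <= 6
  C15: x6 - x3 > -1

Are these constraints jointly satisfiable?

Constraint 12 fixes x4 = 5 and constraint 10 fixes x2 = 2. Constraints 1 and 4 give x4 = x1 = x2, so x4 = x2. But 5 ≠ 2 — contradiction.

Unsatisfiable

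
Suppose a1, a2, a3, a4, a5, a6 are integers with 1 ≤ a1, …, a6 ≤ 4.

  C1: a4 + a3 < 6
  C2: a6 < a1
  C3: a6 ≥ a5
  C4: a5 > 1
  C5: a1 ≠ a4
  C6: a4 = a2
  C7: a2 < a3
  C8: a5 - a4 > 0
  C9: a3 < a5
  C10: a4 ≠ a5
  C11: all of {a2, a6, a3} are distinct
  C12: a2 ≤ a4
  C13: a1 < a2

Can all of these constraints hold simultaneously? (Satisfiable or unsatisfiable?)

Constraints 2, 3, 7, 9, and 13 give a2 < a3, a3 < a5, a5 ≤ a6, a6 < a1, a1 < a2. Chaining: a2 < a3 < a5 ≤ a6 < a1 < a2, which forces a2 < a2 — impossible.

Unsatisfiable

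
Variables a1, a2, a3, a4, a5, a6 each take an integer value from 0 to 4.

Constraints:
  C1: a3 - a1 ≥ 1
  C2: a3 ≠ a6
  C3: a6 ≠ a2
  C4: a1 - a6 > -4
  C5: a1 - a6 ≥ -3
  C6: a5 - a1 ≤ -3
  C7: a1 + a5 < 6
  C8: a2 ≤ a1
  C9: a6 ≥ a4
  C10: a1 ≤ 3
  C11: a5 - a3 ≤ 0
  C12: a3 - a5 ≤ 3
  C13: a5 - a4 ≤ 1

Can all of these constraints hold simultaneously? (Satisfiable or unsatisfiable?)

Unsatisfiable

Constraints 1, 6, and 12 give a1 − a5 ≥ 3, a5 − a3 ≥ -3, a3 − a1 ≥ 1.
Adding all 3 inequalities: the left sides telescope to 0, and the right sides sum to 3 + (-3) + 1 = 1. So 0 ≥ 1, which is false.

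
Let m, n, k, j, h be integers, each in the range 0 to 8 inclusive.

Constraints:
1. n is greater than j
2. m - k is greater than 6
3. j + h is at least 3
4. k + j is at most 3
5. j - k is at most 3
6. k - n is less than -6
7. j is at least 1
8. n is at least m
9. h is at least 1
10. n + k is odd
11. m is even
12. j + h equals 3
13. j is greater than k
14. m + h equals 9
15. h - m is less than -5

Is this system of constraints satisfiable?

Setting (m, n, k, j, h) = (8, 8, 1, 2, 1) satisfies everything: constraint 2: m - k = 7; constraint 3: j + h = 3, and the others follow.

Satisfiable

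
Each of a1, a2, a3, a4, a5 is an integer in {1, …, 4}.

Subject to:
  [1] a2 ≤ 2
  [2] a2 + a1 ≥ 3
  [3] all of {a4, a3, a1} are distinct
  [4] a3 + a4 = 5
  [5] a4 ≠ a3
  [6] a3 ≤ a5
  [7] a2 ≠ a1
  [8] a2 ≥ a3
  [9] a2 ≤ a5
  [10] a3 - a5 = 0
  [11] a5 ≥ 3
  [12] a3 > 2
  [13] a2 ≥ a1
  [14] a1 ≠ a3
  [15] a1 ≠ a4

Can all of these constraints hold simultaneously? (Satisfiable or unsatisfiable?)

From constraint 12: a3 ≥ 3. From constraints 1 and 8: a3 ≤ a2 and a2 ≤ 2, so a3 ≤ 2. But 2 < 3, so no value of a3 works.

Unsatisfiable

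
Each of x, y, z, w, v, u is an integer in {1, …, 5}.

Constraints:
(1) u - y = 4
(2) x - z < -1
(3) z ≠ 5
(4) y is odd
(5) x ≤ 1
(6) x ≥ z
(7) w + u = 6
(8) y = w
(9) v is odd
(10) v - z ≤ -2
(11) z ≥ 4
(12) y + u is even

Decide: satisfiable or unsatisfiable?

Unsatisfiable

From constraints 6 and 11: x ≥ z and z ≥ 4, so x ≥ 4. From constraint 5: x ≤ 1. But 1 < 4, so no value of x works.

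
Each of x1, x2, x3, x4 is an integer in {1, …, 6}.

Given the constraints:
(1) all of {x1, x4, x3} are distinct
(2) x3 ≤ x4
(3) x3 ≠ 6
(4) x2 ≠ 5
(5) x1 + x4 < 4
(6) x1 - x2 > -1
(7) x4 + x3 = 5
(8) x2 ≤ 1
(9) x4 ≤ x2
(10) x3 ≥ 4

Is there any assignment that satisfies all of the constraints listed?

Unsatisfiable

From constraints 2 and 10: x4 ≥ x3 and x3 ≥ 4, so x4 ≥ 4. From constraints 8 and 9: x4 ≤ x2 and x2 ≤ 1, so x4 ≤ 1. But 1 < 4, so no value of x4 works.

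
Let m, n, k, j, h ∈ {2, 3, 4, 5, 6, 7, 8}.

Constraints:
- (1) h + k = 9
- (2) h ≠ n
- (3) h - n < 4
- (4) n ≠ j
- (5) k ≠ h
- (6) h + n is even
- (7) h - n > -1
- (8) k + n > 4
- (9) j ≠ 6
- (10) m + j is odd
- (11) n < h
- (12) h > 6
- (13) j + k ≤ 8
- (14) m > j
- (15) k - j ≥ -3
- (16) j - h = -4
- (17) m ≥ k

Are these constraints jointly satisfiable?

Satisfiable

The assignment m = 4, n = 5, k = 2, j = 3, h = 7 works:
  constraint 1 holds since h + k = 9.
  constraint 3 holds since h - n = 2.
  constraint 7 holds since h - n = 2.
The rest check out directly.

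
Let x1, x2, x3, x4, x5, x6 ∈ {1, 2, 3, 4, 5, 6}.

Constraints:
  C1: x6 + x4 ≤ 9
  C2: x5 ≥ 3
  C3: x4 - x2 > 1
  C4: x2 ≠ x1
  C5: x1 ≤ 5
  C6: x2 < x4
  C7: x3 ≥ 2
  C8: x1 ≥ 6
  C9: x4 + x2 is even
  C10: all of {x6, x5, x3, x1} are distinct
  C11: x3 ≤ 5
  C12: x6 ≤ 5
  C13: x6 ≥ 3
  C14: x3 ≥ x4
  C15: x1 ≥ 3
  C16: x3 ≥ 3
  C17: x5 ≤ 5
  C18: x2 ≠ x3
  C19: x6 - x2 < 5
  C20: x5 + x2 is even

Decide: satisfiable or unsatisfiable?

Constraints 2, 5, 11, 12, 13, 15, 16, and 17 confine each of x6, x5, x3, x1 to the 3 values {3, …, 5}.
Constraint 10 requires all 4 of them to be distinct, but only 3 values are available — impossible by the pigeonhole principle.

Unsatisfiable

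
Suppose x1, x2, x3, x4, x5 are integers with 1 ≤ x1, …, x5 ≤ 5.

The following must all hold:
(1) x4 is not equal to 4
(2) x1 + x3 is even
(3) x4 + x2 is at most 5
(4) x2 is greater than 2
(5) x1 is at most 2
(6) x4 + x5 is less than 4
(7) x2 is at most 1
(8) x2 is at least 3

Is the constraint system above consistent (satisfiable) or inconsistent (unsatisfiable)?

From constraint 4: x2 ≥ 3. From constraint 7: x2 ≤ 1. But 1 < 3, so no value of x2 works.

Unsatisfiable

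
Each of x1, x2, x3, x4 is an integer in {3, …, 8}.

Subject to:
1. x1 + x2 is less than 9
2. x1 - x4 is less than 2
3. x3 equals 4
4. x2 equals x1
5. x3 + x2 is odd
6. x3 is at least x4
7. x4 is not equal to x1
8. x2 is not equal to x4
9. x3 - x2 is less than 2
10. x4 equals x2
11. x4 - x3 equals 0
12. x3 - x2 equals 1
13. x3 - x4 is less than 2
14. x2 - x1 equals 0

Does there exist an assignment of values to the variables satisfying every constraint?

From constraints 4 and 10, x4 = x2 = x1, so x4 = x1. But constraint 7 says x4 ≠ x1. Contradiction.

Unsatisfiable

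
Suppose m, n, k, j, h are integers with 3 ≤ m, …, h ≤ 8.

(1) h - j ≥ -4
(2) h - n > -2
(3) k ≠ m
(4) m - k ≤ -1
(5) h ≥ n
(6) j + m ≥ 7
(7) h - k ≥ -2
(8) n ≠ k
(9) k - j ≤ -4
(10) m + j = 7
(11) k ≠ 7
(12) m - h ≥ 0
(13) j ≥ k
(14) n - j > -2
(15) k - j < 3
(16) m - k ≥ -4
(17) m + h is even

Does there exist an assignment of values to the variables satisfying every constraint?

Unsatisfiable

Constraints 1, 4, 9, and 12 give m − h ≥ 0, h − j ≥ -4, j − k ≥ 4, k − m ≥ 1.
Adding all 4 inequalities: the left sides telescope to 0, and the right sides sum to 0 + (-4) + 4 + 1 = 1. So 0 ≥ 1, which is false.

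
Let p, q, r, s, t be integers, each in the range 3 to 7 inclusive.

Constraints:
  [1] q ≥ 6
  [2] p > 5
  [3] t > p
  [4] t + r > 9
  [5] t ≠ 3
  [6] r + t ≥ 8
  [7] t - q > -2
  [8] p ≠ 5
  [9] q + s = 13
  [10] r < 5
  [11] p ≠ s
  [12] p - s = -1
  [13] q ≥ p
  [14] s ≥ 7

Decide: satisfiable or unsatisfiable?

Satisfiable

Try p = 6, q = 6, r = 3, s = 7, t = 7.
Check constraint 4: t + r = 10; constraint 6: r + t = 10; constraint 7: t - q = 1. The remaining constraints are straightforward to verify.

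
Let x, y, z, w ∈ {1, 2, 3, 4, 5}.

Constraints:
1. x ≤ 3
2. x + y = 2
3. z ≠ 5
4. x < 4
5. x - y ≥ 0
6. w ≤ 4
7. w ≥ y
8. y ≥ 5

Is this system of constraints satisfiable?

Unsatisfiable

From constraint 8: y ≥ 5. From constraints 6 and 7: y ≤ w and w ≤ 4, so y ≤ 4. But 4 < 5, so no value of y works.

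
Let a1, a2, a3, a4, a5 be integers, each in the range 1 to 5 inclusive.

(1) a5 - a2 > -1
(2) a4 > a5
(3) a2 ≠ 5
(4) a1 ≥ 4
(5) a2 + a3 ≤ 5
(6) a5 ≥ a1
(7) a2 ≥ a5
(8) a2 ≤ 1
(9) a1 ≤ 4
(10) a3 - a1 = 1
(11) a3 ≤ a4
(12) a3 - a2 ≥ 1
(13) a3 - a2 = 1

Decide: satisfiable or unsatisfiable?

Unsatisfiable

From constraints 4 and 6: a5 ≥ a1 and a1 ≥ 4, so a5 ≥ 4. From constraints 7 and 8: a5 ≤ a2 and a2 ≤ 1, so a5 ≤ 1. But 1 < 4, so no value of a5 works.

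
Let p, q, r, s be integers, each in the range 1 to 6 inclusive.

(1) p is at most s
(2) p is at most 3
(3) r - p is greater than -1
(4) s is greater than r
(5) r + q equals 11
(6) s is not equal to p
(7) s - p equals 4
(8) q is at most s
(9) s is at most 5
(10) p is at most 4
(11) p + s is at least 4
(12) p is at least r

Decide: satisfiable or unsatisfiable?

Unsatisfiable

From constraints 10 and 12: r ≤ p ≤ 4. From constraints 8 and 9: q ≤ s ≤ 5. Hence r + q ≤ 9. But constraint 5 requires r + q = 11, and 11 > 9. Contradiction.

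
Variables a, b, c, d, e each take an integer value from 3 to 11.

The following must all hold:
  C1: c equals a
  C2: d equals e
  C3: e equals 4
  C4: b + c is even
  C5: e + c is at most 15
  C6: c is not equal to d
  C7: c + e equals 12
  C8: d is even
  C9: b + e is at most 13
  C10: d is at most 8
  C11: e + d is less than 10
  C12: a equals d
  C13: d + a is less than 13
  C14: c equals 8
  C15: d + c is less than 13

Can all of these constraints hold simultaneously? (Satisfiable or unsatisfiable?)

Constraint 14 fixes c = 8 and constraint 3 fixes e = 4. Constraints 1, 2, and 12 give c = a = d = e, so c = e. But 8 ≠ 4 — contradiction.

Unsatisfiable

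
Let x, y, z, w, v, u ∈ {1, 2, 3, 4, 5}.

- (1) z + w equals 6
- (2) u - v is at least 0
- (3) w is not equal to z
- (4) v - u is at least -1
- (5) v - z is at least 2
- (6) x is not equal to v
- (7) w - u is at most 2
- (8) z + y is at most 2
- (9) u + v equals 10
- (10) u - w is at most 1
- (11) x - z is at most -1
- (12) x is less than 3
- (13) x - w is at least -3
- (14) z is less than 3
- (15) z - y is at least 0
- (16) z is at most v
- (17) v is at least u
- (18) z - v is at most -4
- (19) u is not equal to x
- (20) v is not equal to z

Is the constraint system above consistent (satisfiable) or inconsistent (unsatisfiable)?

Unsatisfiable

Constraints 2, 10, 11, 13, and 18 give z − x ≥ 1, x − w ≥ -3, w − u ≥ -1, u − v ≥ 0, v − z ≥ 4.
Adding all 5 inequalities: the left sides telescope to 0, and the right sides sum to 1 + (-3) + (-1) + 0 + 4 = 1. So 0 ≥ 1, which is false.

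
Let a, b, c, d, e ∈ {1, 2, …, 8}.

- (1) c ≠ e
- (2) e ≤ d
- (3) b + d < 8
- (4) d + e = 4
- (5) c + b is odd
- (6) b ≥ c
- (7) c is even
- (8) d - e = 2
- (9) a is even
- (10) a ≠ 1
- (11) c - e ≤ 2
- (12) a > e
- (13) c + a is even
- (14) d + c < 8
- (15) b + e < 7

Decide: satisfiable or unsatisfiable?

Try a = 8, b = 3, c = 2, d = 3, e = 1.
Check constraint 3: b + d = 6; constraint 4: d + e = 4. The remaining constraints are straightforward to verify.

Satisfiable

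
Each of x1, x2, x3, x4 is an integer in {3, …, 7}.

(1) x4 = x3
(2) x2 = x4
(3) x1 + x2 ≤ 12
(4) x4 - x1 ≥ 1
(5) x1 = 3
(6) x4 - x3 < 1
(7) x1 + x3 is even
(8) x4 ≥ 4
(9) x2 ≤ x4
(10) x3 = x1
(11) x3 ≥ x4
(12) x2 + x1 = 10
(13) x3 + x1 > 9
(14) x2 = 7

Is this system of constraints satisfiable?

Constraint 14 fixes x2 = 7 and constraint 5 fixes x1 = 3. Constraints 1, 2, and 10 give x2 = x4 = x3 = x1, so x2 = x1. But 7 ≠ 3 — contradiction.

Unsatisfiable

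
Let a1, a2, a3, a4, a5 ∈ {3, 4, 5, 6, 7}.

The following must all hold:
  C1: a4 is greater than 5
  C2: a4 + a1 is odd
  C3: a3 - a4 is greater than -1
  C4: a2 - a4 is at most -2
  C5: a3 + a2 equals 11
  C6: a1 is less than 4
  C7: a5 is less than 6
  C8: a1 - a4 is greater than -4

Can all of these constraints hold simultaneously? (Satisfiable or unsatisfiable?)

Satisfiable

The assignment a1 = 3, a2 = 4, a3 = 7, a4 = 6, a5 = 5 works:
  constraint 3 holds since a3 - a4 = 1.
  constraint 4 holds since a2 - a4 = -2.
The rest check out directly.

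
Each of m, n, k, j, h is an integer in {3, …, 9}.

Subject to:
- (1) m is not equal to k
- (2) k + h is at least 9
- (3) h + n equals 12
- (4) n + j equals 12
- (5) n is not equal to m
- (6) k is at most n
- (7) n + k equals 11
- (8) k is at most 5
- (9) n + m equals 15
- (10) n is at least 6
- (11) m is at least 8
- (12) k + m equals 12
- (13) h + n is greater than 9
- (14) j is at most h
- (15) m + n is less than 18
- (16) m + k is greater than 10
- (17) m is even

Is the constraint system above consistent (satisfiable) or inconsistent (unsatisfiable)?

Satisfiable

Setting (m, n, k, j, h) = (8, 7, 4, 5, 5) satisfies everything: constraint 2: k + h = 9; constraint 3: h + n = 12, and the others follow.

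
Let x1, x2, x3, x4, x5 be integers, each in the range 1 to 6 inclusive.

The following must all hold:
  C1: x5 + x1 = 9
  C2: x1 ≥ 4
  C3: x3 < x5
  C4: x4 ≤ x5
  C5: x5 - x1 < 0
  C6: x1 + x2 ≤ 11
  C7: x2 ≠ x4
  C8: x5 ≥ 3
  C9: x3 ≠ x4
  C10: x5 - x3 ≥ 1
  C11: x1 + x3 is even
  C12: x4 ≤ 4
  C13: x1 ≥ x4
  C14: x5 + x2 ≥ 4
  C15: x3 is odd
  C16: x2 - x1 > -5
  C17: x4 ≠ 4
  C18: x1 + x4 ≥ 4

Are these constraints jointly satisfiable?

Satisfiable

Take x1 = 5, x2 = 3, x3 = 3, x4 = 2, x5 = 4. Then constraint 1: x5 + x1 = 9; constraint 5: x5 - x1 = -1, and every other listed constraint is also met.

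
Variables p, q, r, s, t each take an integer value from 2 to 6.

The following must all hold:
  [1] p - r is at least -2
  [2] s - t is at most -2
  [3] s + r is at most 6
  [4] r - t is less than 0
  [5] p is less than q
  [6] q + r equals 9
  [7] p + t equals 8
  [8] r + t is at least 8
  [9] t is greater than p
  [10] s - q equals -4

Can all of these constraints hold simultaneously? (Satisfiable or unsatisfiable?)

Satisfiable

Setting (p, q, r, s, t) = (2, 6, 3, 2, 6) satisfies everything: constraint 1: p - r = -1; constraint 2: s - t = -4, and the others follow.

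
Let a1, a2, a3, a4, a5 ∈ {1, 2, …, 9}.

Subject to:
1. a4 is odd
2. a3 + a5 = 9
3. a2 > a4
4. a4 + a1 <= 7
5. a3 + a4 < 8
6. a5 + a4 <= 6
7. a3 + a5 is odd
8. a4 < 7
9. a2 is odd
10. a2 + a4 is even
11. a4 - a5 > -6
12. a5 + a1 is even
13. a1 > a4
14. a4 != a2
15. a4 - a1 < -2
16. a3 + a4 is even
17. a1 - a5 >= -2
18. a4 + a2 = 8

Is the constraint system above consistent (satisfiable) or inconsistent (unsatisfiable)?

Take a1 = 4, a2 = 7, a3 = 5, a4 = 1, a5 = 4. Then constraint 2: a3 + a5 = 9; constraint 4: a4 + a1 = 5; constraint 5: a3 + a4 = 6, and every other listed constraint is also met.

Satisfiable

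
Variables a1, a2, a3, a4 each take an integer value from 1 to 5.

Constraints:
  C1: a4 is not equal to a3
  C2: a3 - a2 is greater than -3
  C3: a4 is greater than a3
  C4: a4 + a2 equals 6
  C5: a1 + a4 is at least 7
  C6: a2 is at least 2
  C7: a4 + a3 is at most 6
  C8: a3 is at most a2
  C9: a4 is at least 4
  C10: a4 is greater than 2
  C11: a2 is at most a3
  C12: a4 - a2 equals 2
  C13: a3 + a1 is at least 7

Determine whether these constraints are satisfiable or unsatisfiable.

Setting (a1, a2, a3, a4) = (5, 2, 2, 4) satisfies everything: constraint 2: a3 - a2 = 0; constraint 4: a4 + a2 = 6; constraint 5: a1 + a4 = 9, and the others follow.

Satisfiable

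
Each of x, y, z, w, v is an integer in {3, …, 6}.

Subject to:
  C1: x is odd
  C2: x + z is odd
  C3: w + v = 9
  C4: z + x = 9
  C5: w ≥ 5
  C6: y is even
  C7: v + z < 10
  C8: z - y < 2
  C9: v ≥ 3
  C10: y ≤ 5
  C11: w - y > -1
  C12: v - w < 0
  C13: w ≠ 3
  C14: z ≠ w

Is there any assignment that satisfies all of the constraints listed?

The assignment x = 5, y = 4, z = 4, w = 5, v = 4 works:
  constraint 3 holds since w + v = 9.
  constraint 4 holds since z + x = 9.
  constraint 7 holds since v + z = 8.
The rest check out directly.

Satisfiable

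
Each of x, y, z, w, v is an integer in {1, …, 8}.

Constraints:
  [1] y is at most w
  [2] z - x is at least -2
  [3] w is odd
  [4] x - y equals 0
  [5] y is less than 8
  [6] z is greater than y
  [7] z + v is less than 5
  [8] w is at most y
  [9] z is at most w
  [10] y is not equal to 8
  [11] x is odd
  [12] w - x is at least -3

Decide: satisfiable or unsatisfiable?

Constraints 6, 8, and 9 give z ≤ w, w ≤ y, y < z. Chaining: z ≤ w ≤ y < z, which forces z < z — impossible.

Unsatisfiable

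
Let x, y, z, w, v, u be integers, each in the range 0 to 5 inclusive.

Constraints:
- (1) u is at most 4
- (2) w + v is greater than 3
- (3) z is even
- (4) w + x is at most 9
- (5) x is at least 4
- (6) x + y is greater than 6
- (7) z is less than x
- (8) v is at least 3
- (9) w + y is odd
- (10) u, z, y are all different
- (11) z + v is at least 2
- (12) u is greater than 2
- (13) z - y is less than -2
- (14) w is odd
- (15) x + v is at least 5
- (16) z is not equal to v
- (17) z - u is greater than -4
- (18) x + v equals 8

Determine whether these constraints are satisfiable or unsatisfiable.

Satisfiable

One satisfying assignment is x = 5, y = 4, z = 0, w = 3, v = 3, u = 3.
For the less obvious constraints — constraint 2: w + v = 6; constraint 4: w + x = 8; constraint 6: x + y = 9 — and the others hold by inspection.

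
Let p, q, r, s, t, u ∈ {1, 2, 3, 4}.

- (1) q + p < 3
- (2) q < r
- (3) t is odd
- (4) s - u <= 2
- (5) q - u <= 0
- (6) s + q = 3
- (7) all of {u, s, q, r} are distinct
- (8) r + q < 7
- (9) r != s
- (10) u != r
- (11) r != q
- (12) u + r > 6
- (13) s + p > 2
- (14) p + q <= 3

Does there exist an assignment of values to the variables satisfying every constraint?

Setting (p, q, r, s, t, u) = (1, 1, 4, 2, 3, 3) satisfies everything: constraint 1: q + p = 2; constraint 4: s - u = -1, and the others follow.

Satisfiable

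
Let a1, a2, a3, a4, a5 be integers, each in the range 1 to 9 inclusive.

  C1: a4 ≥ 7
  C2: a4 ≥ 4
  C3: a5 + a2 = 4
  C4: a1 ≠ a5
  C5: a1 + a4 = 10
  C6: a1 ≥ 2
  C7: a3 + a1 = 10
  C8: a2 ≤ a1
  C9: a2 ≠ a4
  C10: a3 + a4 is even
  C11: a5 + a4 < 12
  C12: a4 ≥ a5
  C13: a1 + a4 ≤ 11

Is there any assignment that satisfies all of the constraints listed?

Satisfiable

Try a1 = 2, a2 = 1, a3 = 8, a4 = 8, a5 = 3.
Check constraint 3: a5 + a2 = 4; constraint 5: a1 + a4 = 10. The remaining constraints are straightforward to verify.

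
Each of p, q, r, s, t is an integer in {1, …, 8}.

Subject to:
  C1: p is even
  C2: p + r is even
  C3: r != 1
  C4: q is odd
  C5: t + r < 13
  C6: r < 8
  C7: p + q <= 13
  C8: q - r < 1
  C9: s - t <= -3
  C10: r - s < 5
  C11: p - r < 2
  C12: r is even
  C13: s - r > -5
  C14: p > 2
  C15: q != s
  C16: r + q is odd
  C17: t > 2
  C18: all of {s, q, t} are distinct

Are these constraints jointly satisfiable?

The assignment p = 6, q = 5, r = 6, s = 3, t = 6 works:
  constraint 5 holds since t + r = 12.
  constraint 7 holds since p + q = 11.
The rest check out directly.

Satisfiable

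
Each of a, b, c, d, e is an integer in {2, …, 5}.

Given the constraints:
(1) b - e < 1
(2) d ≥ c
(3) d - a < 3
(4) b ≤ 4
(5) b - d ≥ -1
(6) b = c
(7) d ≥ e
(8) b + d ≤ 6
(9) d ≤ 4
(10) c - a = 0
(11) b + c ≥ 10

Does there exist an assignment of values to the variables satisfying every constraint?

From constraint 4: b ≤ 4. From constraints 2 and 9: c ≤ d ≤ 4. Hence b + c ≤ 8. But constraint 11 requires b + c ≥ 10, and 10 > 8. Contradiction.

Unsatisfiable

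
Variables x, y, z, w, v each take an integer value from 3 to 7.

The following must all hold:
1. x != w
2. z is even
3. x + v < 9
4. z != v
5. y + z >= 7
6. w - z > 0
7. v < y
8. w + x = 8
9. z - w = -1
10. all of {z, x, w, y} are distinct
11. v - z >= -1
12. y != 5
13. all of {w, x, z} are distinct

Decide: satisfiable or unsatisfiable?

Satisfiable

The assignment x = 3, y = 6, z = 4, w = 5, v = 3 works:
  constraint 3 holds since x + v = 6.
  constraint 5 holds since y + z = 10.
The rest check out directly.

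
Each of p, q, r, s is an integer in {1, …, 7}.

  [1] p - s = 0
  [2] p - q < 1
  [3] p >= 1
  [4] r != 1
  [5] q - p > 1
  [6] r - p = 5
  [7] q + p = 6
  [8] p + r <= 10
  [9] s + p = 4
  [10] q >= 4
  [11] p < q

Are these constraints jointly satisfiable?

Setting (p, q, r, s) = (2, 4, 7, 2) satisfies everything: constraint 1: p - s = 0; constraint 2: p - q = -2; constraint 5: q - p = 2, and the others follow.

Satisfiable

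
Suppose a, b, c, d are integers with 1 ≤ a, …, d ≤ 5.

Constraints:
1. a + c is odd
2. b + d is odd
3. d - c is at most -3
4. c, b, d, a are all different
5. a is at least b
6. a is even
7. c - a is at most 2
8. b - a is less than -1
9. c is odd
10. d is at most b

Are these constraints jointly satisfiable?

Satisfiable

One satisfying assignment is a = 4, b = 2, c = 5, d = 1.
For the less obvious constraints — constraint 3: d - c = -4; constraint 7: c - a = 1; constraint 8: b - a = -2 — and the others hold by inspection.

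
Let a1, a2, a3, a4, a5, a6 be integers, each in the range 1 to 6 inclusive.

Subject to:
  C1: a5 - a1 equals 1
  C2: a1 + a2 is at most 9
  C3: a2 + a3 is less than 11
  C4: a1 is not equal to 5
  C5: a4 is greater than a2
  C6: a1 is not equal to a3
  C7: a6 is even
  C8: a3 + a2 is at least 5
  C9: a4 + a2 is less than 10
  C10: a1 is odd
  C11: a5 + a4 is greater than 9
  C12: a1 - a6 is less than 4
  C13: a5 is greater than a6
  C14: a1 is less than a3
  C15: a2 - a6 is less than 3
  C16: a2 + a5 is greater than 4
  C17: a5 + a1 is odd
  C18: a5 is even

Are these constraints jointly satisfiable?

Satisfiable

Setting (a1, a2, a3, a4, a5, a6) = (3, 3, 5, 6, 4, 2) satisfies everything: constraint 1: a5 - a1 = 1; constraint 2: a1 + a2 = 6; constraint 3: a2 + a3 = 8, and the others follow.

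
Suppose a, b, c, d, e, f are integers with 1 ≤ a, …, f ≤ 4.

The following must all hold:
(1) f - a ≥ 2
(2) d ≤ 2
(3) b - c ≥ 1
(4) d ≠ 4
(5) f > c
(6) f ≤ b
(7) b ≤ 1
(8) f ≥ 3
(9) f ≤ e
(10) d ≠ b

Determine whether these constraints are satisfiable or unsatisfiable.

From constraints 6 and 8: b ≥ f and f ≥ 3, so b ≥ 3. From constraint 7: b ≤ 1. But 1 < 3, so no value of b works.

Unsatisfiable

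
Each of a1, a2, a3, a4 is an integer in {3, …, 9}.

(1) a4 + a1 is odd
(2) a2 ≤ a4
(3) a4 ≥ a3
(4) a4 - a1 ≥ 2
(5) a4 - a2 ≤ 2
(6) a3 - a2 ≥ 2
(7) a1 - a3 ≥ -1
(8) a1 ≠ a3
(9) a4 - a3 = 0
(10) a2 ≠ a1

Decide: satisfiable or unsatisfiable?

Unsatisfiable

Constraints 4, 5, 6, and 7 give a4 − a1 ≥ 2, a1 − a3 ≥ -1, a3 − a2 ≥ 2, a2 − a4 ≥ -2.
Adding all 4 inequalities: the left sides telescope to 0, and the right sides sum to 2 + (-1) + 2 + (-2) = 1. So 0 ≥ 1, which is false.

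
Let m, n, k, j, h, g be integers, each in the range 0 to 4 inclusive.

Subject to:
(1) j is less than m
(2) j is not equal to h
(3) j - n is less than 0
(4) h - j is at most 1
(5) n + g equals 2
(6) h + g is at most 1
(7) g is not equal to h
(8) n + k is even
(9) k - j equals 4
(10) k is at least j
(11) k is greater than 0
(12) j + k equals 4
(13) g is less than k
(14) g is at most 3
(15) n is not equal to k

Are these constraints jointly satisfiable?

One satisfying assignment is m = 4, n = 2, k = 4, j = 0, h = 1, g = 0.
For the less obvious constraints — constraint 3: j - n = -2; constraint 4: h - j = 1; constraint 5: n + g = 2 — and the others hold by inspection.

Satisfiable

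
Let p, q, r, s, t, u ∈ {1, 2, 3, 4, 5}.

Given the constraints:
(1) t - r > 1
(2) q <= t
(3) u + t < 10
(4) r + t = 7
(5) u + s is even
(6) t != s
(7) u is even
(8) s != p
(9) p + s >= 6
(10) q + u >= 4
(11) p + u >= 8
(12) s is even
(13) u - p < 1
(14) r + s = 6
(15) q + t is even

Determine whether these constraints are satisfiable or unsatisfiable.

Satisfiable

Take p = 5, q = 3, r = 2, s = 4, t = 5, u = 4. Then constraint 1: t - r = 3; constraint 3: u + t = 9; constraint 4: r + t = 7, and every other listed constraint is also met.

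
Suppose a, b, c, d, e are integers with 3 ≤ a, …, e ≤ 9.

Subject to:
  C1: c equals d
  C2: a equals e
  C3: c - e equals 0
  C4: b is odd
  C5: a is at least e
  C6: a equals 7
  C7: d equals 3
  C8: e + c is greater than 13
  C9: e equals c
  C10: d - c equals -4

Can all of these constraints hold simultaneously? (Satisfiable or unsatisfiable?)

Constraint 6 fixes a = 7 and constraint 7 fixes d = 3. Constraints 1, 2, and 9 give a = e = c = d, so a = d. But 7 ≠ 3 — contradiction.

Unsatisfiable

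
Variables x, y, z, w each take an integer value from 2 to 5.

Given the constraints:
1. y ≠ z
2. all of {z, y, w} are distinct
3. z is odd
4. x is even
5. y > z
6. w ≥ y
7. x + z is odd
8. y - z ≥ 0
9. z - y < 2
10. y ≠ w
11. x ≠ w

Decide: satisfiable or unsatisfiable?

Try x = 4, y = 4, z = 3, w = 5.
Check constraint 8: y - z = 1; constraint 9: z - y = -1. The remaining constraints are straightforward to verify.

Satisfiable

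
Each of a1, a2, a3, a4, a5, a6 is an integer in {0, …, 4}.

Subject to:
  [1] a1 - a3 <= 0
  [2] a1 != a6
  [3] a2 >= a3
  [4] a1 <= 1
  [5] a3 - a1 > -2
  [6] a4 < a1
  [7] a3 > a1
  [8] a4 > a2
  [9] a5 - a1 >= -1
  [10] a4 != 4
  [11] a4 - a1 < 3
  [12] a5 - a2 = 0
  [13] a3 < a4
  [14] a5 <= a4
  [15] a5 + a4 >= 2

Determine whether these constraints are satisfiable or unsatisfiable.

Constraints 3, 6, 7, and 8 give a1 < a3, a3 ≤ a2, a2 < a4, a4 < a1. Chaining: a1 < a3 ≤ a2 < a4 < a1, which forces a1 < a1 — impossible.

Unsatisfiable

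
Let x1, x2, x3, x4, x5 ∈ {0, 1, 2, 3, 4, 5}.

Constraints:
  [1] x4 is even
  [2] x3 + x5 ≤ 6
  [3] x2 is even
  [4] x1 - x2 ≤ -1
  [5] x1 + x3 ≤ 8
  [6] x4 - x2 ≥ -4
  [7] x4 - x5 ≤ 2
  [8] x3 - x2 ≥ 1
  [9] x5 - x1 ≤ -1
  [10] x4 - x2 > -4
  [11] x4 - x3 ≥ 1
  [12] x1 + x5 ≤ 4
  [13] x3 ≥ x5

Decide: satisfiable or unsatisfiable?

Constraints 4, 7, 8, 9, and 11 give x2 − x1 ≥ 1, x1 − x5 ≥ 1, x5 − x4 ≥ -2, x4 − x3 ≥ 1, x3 − x2 ≥ 1.
Adding all 5 inequalities: the left sides telescope to 0, and the right sides sum to 1 + 1 + (-2) + 1 + 1 = 2. So 0 ≥ 2, which is false.

Unsatisfiable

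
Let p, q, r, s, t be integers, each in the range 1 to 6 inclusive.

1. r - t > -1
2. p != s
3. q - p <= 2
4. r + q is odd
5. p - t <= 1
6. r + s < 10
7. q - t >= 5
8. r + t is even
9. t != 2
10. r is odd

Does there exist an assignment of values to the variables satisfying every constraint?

Unsatisfiable

Constraints 3, 5, and 7 give t − p ≥ -1, p − q ≥ -2, q − t ≥ 5.
Adding all 3 inequalities: the left sides telescope to 0, and the right sides sum to (-1) + (-2) + 5 = 2. So 0 ≥ 2, which is false.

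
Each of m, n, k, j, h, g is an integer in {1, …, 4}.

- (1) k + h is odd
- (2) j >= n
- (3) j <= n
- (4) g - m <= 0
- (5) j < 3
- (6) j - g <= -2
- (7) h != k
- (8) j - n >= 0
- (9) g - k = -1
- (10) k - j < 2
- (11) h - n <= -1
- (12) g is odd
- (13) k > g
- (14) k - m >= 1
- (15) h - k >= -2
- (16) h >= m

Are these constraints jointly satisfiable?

Constraints 4, 6, 8, 11, 14, and 15 give g − j ≥ 2, j − n ≥ 0, n − h ≥ 1, h − k ≥ -2, k − m ≥ 1, m − g ≥ 0.
Adding all 6 inequalities: the left sides telescope to 0, and the right sides sum to 2 + 0 + 1 + (-2) + 1 + 0 = 2. So 0 ≥ 2, which is false.

Unsatisfiable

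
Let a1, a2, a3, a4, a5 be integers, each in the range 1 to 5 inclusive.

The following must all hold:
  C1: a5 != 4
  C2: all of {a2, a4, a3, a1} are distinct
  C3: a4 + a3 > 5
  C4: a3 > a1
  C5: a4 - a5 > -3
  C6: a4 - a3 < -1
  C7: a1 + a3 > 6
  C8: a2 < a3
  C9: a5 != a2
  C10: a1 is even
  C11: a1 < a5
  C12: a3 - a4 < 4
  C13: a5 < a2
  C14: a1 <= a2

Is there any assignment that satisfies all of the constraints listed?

Satisfiable

Setting (a1, a2, a3, a4, a5) = (2, 4, 5, 3, 3) satisfies everything: constraint 3: a4 + a3 = 8; constraint 5: a4 - a5 = 0, and the others follow.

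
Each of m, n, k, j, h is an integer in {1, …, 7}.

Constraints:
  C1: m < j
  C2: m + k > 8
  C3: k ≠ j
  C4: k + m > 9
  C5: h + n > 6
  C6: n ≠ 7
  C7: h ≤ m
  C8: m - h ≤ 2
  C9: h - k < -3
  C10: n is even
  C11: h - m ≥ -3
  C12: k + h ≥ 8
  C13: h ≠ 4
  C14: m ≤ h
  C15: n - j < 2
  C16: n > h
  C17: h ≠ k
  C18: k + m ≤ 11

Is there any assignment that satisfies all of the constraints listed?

Setting (m, n, k, j, h) = (3, 4, 7, 4, 3) satisfies everything: constraint 2: m + k = 10; constraint 4: k + m = 10, and the others follow.

Satisfiable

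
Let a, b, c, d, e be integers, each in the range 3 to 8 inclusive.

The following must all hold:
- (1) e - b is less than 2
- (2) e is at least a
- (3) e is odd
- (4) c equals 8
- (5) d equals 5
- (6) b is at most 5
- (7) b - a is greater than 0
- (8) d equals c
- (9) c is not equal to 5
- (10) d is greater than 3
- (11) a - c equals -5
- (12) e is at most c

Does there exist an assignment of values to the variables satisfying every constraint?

Constraint 5 fixes d = 5 and constraint 4 fixes c = 8, but constraint 8 requires d = c. Since 5 ≠ 8, contradiction.

Unsatisfiable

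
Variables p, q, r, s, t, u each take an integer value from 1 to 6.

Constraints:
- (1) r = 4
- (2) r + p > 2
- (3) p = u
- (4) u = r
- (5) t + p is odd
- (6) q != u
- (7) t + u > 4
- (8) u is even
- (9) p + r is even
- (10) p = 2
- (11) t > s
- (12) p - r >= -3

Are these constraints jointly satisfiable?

Unsatisfiable

Constraint 10 fixes p = 2 and constraint 1 fixes r = 4. Constraints 3 and 4 give p = u = r, so p = r. But 2 ≠ 4 — contradiction.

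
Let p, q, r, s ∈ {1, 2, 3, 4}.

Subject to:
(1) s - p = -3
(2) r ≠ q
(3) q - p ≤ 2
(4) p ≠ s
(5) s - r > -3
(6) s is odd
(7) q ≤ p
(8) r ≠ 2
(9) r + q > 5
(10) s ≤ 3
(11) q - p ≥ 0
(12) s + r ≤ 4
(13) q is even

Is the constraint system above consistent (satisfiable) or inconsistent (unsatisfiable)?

Satisfiable

The assignment p = 4, q = 4, r = 3, s = 1 works:
  constraint 1 holds since s - p = -3.
  constraint 3 holds since q - p = 0.
The rest check out directly.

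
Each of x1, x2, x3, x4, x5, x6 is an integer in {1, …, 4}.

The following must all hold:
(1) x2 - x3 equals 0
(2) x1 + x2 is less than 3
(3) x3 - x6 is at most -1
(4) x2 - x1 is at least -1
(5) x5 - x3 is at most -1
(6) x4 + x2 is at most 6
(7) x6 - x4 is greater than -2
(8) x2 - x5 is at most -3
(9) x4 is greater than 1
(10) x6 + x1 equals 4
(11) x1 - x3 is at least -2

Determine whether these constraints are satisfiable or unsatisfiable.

Unsatisfiable

Constraints 4, 5, 8, and 11 give x2 − x1 ≥ -1, x1 − x3 ≥ -2, x3 − x5 ≥ 1, x5 − x2 ≥ 3.
Adding all 4 inequalities: the left sides telescope to 0, and the right sides sum to (-1) + (-2) + 1 + 3 = 1. So 0 ≥ 1, which is false.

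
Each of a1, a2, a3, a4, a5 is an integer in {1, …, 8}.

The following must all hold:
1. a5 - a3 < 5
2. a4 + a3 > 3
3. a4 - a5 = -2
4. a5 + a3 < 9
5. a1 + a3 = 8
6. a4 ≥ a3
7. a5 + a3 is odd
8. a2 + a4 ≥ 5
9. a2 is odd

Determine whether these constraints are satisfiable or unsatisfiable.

Take a1 = 6, a2 = 3, a3 = 2, a4 = 3, a5 = 5. Then constraint 1: a5 - a3 = 3; constraint 2: a4 + a3 = 5, and every other listed constraint is also met.

Satisfiable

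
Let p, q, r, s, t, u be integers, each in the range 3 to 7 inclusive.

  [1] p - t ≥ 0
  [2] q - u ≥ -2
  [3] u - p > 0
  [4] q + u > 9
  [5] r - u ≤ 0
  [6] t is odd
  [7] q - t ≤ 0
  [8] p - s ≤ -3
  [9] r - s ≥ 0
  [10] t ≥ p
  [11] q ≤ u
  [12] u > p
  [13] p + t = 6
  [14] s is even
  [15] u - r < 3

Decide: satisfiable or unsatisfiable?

Unsatisfiable

Constraints 1, 2, 5, 7, 8, and 9 give s − p ≥ 3, p − t ≥ 0, t − q ≥ 0, q − u ≥ -2, u − r ≥ 0, r − s ≥ 0.
Adding all 6 inequalities: the left sides telescope to 0, and the right sides sum to 3 + 0 + 0 + (-2) + 0 + 0 = 1. So 0 ≥ 1, which is false.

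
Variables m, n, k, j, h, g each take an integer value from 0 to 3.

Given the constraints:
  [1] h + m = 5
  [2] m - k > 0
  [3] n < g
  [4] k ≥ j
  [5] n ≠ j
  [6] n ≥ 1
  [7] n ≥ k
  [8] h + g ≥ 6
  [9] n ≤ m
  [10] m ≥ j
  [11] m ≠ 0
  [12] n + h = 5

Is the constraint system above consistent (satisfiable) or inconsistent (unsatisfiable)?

Setting (m, n, k, j, h, g) = (2, 2, 1, 0, 3, 3) satisfies everything: constraint 1: h + m = 5; constraint 2: m - k = 1, and the others follow.

Satisfiable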